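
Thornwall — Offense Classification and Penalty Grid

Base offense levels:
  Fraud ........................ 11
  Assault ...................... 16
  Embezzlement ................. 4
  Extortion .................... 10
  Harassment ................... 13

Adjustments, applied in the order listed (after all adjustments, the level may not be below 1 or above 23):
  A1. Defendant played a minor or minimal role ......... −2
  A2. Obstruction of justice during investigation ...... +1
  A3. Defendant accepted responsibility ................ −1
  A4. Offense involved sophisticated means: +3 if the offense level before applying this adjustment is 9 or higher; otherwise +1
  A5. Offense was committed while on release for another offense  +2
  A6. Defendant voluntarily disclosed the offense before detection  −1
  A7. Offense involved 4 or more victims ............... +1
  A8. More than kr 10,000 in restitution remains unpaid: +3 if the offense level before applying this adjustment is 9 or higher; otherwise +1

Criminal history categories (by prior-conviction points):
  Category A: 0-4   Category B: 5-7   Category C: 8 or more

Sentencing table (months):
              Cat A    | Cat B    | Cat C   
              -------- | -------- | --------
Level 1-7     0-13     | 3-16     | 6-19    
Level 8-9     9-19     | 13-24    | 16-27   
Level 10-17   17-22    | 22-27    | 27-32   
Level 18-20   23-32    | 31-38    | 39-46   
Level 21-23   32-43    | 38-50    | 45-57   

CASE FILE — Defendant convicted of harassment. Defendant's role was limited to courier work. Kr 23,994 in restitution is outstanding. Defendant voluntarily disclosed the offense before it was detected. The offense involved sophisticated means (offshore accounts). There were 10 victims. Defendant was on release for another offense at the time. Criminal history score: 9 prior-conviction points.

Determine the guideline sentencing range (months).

39-46 months

Base offense level for harassment: 13.
A1 applies: 13 − 2 = 11.
A2 does not apply.
A3 does not apply.
A4 applies (level before this adjustment is 11 ≥ 9, so +3): 11 + 3 = 14.
A5 applies: 14 + 2 = 16.
A6 applies: 16 − 1 = 15.
A7 applies: 15 + 1 = 16.
A8 applies (level before this adjustment is 16 ≥ 9, so +3): 16 + 3 = 19.
Final offense level: 19.
Criminal history: 9 prior points → Category C (8+).
Level 19 falls in the 18-20 band.
Grid: Level 18-20 × Category C = 39-46 months.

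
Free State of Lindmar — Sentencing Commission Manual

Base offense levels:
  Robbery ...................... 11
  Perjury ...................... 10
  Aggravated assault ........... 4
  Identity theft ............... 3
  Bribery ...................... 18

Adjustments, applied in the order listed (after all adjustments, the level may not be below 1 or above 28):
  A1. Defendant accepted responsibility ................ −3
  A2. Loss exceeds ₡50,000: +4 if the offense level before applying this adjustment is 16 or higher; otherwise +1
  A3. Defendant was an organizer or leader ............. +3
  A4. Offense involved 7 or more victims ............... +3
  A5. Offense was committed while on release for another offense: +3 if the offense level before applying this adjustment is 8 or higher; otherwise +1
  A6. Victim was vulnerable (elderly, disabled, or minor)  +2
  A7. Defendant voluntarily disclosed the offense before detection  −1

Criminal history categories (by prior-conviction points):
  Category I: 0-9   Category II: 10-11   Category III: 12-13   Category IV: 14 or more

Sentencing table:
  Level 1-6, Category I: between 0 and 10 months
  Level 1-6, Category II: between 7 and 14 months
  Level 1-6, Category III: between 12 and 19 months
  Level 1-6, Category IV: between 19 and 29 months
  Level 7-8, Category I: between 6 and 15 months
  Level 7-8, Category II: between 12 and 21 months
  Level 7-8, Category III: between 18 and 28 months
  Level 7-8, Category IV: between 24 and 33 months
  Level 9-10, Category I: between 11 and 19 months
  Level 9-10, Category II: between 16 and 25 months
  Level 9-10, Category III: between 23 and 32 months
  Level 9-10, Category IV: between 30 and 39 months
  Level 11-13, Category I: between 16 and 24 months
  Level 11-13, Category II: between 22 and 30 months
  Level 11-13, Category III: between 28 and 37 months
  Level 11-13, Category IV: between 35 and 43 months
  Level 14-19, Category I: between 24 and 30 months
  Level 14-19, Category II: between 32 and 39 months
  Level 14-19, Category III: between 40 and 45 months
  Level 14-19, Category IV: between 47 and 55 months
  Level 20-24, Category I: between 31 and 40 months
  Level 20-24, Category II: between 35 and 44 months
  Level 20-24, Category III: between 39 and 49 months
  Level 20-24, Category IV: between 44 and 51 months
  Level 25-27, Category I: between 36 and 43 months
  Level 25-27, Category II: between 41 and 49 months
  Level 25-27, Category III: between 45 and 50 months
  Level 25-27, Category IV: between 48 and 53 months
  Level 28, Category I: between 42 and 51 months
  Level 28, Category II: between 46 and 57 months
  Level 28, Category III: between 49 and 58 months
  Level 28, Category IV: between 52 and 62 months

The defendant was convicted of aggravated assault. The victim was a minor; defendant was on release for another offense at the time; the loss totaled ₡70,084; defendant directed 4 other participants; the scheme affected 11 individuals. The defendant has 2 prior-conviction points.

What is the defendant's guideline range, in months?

Base offense level for aggravated assault: 4.
A2 applies (level before this adjustment is 4 < 16, so +1): 4 + 1 = 5.
A3 applies: 5 + 3 = 8.
A4 applies: 8 + 3 = 11.
A5 applies (level before this adjustment is 11 ≥ 8, so +3): 11 + 3 = 14.
A6 applies: 14 + 2 = 16.
Final offense level: 16.
Criminal history: 2 prior points → Category I (0-9).
Level 16 falls in the 14-19 band.
Grid: Level 14-19 × Category I = 24-30 months.

24-30 months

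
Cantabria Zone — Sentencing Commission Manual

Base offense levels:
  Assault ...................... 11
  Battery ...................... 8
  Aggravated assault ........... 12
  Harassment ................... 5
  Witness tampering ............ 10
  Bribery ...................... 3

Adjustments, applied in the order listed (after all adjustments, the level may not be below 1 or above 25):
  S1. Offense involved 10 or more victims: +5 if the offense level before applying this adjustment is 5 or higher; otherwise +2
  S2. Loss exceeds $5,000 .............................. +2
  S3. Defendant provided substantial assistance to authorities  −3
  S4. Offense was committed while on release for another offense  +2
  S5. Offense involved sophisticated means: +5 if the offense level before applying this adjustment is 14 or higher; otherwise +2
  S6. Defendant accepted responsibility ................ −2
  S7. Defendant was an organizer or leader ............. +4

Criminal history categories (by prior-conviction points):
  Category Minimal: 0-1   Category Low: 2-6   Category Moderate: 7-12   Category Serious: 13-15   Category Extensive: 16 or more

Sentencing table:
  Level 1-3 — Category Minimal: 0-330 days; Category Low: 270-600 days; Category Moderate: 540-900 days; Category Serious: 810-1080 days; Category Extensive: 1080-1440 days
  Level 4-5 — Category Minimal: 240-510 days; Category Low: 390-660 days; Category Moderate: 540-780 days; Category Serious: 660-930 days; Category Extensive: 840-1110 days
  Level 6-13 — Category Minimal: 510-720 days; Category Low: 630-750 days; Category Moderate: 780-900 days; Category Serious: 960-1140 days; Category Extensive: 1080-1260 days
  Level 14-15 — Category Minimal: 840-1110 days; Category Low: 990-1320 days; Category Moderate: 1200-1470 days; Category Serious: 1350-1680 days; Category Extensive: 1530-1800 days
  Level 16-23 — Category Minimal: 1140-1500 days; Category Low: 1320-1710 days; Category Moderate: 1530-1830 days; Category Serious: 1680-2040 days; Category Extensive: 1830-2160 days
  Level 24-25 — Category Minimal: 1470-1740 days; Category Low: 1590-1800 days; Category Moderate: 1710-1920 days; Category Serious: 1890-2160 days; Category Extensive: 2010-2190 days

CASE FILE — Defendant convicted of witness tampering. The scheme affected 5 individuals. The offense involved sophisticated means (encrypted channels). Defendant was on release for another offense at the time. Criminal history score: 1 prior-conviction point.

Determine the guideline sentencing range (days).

Base offense level for witness tampering: 10.
S1 does not apply.
S2 does not apply.
S4 applies: 10 + 2 = 12.
S5 applies (level before this adjustment is 12 < 14, so +2): 12 + 2 = 14.
S6 does not apply.
S7 does not apply.
Final offense level: 14.
Criminal history: 1 prior point → Category Minimal (0-1).
Level 14 falls in the 14-15 band.
Grid: Level 14-15 × Category Minimal = 840-1110 days.

840-1110 days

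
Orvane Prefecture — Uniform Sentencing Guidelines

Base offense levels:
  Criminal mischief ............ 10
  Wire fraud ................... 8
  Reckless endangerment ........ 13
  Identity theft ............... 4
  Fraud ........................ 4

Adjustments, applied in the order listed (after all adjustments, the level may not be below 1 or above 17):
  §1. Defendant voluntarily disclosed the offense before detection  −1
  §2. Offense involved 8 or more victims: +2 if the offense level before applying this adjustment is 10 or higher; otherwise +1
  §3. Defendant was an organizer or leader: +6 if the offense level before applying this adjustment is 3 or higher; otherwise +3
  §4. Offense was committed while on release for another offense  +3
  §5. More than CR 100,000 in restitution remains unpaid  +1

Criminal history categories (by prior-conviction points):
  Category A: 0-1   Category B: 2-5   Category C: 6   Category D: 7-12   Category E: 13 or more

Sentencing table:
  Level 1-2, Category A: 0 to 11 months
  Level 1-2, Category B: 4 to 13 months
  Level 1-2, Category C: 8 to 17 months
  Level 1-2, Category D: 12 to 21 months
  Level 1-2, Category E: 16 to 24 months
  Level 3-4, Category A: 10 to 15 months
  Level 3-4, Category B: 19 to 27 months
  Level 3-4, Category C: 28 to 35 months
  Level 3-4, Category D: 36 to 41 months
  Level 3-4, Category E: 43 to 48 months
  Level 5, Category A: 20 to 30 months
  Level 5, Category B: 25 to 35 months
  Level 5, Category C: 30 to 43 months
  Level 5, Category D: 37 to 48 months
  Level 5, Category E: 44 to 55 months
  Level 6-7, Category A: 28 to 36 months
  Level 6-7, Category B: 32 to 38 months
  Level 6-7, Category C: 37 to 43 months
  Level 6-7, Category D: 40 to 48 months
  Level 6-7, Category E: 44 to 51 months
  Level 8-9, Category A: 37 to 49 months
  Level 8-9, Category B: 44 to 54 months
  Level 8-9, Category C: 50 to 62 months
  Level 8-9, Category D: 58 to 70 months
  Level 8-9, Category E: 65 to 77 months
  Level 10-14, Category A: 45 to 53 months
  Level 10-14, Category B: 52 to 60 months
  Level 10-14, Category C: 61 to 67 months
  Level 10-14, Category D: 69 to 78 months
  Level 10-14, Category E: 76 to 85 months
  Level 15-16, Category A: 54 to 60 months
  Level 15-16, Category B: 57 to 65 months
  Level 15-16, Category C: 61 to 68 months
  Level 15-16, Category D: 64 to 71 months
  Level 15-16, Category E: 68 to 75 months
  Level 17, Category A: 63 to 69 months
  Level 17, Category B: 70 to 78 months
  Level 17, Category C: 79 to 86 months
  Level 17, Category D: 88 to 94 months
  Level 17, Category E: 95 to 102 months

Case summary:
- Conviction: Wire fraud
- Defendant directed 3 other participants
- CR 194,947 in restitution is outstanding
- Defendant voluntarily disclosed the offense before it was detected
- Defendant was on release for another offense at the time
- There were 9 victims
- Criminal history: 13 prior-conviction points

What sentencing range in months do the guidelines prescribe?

95-102 months

Base offense level for wire fraud: 8.
§1 applies: 8 − 1 = 7.
§2 applies (level before this adjustment is 7 < 10, so +1): 7 + 1 = 8.
§3 applies (level before this adjustment is 8 ≥ 3, so +6): 8 + 6 = 14.
§4 applies: 14 + 3 = 17.
§5 applies: 17 + 1 = 18.
Level 18 exceeds the maximum of 17; capped at 17.
Final offense level: 17.
Criminal history: 13 prior points → Category E (13+).
Level 17 falls in the 17 band.
Grid: Level 17 × Category E = 95-102 months.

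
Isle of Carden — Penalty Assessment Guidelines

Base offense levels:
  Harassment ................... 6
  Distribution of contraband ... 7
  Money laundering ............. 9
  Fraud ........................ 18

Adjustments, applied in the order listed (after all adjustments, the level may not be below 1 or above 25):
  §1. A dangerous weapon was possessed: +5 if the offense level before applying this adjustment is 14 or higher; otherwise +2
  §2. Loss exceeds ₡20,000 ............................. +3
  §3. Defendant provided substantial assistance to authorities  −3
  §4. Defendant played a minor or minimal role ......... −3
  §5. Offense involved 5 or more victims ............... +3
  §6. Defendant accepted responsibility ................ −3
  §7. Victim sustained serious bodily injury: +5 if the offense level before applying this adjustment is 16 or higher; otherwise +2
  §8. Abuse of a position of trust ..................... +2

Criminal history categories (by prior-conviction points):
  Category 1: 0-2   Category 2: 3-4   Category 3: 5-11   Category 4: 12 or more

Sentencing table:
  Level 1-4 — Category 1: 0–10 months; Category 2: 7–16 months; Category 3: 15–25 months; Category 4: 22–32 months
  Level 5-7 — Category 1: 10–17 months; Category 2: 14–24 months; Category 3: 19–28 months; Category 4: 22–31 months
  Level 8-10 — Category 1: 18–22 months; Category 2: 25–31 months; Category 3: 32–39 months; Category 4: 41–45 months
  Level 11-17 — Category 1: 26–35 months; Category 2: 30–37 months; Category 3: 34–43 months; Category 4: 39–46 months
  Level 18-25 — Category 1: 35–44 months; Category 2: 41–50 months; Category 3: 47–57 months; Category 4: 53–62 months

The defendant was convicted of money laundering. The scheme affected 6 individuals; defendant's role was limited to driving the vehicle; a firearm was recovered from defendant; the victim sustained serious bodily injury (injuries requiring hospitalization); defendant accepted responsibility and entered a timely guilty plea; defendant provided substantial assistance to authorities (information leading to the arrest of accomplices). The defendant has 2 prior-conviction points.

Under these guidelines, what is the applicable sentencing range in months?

Base offense level for money laundering: 9.
§1 applies (level before this adjustment is 9 < 14, so +2): 9 + 2 = 11.
§3 applies: 11 − 3 = 8.
§4 applies: 8 − 3 = 5.
§5 applies: 5 + 3 = 8.
§6 applies: 8 − 3 = 5.
§7 applies (level before this adjustment is 5 < 16, so +2): 5 + 2 = 7.
§8 does not apply.
Final offense level: 7.
Criminal history: 2 prior points → Category 1 (0-2).
Level 7 falls in the 5-7 band.
Grid: Level 5-7 × Category 1 = 10-17 months.

10-17 months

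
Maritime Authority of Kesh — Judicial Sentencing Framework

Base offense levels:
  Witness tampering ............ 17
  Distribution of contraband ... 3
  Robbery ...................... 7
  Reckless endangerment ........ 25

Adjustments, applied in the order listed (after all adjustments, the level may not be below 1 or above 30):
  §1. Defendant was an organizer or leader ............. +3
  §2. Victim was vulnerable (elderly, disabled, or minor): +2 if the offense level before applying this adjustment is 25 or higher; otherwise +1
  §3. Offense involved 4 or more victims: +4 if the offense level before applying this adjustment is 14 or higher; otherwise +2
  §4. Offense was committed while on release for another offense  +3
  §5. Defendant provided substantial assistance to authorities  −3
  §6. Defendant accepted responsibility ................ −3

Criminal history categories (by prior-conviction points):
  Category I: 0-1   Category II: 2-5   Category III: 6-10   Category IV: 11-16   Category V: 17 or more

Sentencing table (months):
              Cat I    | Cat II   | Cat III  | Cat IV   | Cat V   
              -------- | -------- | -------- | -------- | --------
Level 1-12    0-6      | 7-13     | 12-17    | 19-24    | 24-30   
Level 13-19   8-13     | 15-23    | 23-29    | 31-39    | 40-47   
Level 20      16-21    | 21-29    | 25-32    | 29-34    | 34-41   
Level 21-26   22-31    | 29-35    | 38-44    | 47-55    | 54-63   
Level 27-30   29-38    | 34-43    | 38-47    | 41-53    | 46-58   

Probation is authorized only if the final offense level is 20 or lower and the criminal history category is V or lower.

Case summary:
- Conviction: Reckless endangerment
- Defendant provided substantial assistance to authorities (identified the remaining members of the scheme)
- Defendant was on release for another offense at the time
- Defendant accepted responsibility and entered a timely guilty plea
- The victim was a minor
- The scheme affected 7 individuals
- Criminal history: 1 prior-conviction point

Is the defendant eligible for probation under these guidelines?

No

Base offense level for reckless endangerment: 25.
§2 applies (level before this adjustment is 25 ≥ 25, so +2): 25 + 2 = 27.
§3 applies (level before this adjustment is 27 ≥ 14, so +4): 27 + 4 = 31.
§4 applies: 31 + 3 = 34.
§5 applies: 34 − 3 = 31.
§6 applies: 31 − 3 = 28.
Final offense level: 28.
Criminal history: 1 prior point → Category I (0-1).
Level 28 falls in the 27-30 band.
Grid: Level 27-30 × Category I = 29-38 months.
Probation check: level 28 > 20 and category I ≤ V → not eligible.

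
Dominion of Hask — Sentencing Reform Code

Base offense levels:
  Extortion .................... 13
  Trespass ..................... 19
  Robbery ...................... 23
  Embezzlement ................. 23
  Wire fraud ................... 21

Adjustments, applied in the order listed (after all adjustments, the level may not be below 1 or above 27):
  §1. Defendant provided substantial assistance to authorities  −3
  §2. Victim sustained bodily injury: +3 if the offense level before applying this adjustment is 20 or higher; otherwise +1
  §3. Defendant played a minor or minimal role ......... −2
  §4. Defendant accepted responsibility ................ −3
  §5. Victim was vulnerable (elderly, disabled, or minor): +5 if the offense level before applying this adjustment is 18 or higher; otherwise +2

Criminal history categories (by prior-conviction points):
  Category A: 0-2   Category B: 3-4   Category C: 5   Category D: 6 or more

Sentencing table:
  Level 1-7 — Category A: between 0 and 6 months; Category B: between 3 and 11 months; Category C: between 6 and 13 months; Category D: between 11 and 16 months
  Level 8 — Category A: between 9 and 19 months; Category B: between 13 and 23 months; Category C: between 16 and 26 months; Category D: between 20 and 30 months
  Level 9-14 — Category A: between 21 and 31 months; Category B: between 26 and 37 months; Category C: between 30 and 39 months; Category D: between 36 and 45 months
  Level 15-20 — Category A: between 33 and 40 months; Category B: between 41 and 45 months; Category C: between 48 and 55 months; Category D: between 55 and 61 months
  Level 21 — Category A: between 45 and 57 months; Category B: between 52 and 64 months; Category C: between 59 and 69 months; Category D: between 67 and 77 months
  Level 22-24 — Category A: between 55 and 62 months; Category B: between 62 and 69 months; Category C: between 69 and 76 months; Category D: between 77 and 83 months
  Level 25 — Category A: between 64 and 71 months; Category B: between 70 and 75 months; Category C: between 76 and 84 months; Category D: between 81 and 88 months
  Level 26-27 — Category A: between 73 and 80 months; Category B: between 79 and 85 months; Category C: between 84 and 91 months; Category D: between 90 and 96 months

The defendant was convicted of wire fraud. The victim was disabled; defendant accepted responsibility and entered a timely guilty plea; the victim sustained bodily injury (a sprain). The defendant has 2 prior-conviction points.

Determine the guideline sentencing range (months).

Base offense level for wire fraud: 21.
§2 applies (level before this adjustment is 21 ≥ 20, so +3): 21 + 3 = 24.
§3 does not apply.
§4 applies: 24 − 3 = 21.
§5 applies (level before this adjustment is 21 ≥ 18, so +5): 21 + 5 = 26.
Final offense level: 26.
Criminal history: 2 prior points → Category A (0-2).
Level 26 falls in the 26-27 band.
Grid: Level 26-27 × Category A = 73-80 months.

73-80 months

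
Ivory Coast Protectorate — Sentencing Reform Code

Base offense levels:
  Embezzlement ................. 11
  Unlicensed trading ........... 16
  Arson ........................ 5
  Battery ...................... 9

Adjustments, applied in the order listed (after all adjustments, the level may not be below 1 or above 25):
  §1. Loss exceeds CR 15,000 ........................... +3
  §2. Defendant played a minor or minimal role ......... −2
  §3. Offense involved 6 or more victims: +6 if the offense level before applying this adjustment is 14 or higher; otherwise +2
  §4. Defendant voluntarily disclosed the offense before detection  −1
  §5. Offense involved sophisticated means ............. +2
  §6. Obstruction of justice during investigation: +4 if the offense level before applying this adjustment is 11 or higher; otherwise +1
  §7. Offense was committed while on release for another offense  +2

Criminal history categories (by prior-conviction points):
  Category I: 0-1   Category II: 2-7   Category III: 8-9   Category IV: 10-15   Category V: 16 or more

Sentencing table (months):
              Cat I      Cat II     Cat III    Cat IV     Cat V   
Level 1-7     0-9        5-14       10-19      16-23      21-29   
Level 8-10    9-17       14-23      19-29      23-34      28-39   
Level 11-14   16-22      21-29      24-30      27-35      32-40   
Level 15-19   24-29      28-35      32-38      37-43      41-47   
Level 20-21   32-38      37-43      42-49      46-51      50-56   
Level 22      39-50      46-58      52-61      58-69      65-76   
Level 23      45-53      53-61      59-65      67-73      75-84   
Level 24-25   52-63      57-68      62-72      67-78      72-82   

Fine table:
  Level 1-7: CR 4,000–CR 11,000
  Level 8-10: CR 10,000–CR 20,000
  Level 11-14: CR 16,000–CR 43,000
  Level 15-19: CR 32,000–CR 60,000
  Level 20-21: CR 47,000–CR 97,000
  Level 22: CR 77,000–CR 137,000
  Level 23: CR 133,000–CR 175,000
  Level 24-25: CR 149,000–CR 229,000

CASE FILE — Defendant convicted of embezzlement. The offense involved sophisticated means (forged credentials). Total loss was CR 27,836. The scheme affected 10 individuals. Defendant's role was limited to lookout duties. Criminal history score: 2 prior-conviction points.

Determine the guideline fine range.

Base offense level for embezzlement: 11.
§1 applies: 11 + 3 = 14.
§2 applies: 14 − 2 = 12.
§3 applies (level before this adjustment is 12 < 14, so +2): 12 + 2 = 14.
§5 applies: 14 + 2 = 16.
§6 does not apply.
§7 does not apply.
Final offense level: 16.
Level 16 falls in the 15-19 band.
Fine table: Level 15-19 → CR 32,000–CR 60,000.

CR 32,000–CR 60,000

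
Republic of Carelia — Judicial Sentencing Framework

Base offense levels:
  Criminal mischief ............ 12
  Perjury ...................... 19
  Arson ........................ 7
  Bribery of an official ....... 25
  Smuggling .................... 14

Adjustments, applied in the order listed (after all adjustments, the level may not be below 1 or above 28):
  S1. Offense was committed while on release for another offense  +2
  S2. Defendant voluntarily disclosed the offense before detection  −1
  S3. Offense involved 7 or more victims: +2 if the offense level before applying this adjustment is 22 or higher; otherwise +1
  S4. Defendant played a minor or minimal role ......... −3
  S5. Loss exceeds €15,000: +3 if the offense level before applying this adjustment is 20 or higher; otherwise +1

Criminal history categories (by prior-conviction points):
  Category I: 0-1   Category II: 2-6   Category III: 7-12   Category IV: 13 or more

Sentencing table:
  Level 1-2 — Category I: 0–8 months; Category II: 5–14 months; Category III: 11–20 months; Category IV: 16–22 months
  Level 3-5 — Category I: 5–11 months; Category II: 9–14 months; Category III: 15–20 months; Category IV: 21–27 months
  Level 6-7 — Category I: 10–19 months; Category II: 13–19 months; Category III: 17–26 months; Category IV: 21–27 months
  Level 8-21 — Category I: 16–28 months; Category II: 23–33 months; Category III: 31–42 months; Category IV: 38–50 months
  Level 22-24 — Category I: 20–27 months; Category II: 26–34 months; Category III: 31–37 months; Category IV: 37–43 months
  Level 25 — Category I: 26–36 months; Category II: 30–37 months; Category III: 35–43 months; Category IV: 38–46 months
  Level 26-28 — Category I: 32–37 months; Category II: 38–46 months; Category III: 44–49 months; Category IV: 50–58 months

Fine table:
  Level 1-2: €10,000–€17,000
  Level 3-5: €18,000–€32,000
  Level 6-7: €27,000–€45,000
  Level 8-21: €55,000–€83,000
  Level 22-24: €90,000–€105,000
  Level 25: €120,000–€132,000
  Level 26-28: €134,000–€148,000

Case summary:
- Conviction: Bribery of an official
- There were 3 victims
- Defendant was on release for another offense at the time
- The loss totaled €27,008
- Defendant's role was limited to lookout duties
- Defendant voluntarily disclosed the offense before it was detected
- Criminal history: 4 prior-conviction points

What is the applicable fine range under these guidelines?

€134,000–€148,000

Base offense level for bribery of an official: 25.
S1 applies: 25 + 2 = 27.
S2 applies: 27 − 1 = 26.
S3 does not apply.
S4 applies: 26 − 3 = 23.
S5 applies (level before this adjustment is 23 ≥ 20, so +3): 23 + 3 = 26.
Final offense level: 26.
Level 26 falls in the 26-28 band.
Fine table: Level 26-28 → €134,000–€148,000.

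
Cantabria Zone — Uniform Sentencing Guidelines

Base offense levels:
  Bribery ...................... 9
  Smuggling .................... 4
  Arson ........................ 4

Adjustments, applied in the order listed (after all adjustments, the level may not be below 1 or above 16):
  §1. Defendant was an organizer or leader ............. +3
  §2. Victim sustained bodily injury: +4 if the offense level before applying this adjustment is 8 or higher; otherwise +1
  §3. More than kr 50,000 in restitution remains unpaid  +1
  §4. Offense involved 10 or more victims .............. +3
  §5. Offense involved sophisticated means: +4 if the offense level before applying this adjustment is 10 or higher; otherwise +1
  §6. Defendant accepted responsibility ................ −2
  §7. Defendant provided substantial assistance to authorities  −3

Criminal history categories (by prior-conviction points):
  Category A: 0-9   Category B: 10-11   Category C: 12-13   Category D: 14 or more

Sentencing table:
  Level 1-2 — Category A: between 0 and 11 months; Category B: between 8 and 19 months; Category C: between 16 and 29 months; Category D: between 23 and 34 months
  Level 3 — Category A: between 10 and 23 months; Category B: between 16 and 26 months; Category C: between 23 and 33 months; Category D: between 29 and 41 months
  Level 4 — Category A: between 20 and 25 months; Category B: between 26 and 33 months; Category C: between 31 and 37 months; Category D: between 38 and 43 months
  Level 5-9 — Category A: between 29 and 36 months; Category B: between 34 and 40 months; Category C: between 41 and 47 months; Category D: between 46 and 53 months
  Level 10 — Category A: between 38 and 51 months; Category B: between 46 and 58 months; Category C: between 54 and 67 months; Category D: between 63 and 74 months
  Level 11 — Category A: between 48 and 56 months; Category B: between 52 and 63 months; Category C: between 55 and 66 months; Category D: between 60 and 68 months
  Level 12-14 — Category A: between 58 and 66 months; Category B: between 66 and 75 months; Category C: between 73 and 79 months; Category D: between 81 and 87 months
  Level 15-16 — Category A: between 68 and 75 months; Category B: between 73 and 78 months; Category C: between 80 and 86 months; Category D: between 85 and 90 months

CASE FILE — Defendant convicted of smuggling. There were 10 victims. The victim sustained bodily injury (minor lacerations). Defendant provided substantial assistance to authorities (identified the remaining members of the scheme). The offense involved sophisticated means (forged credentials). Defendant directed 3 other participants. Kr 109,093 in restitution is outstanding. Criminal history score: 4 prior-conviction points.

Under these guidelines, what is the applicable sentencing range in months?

Base offense level for smuggling: 4.
§1 applies: 4 + 3 = 7.
§2 applies (level before this adjustment is 7 < 8, so +1): 7 + 1 = 8.
§3 applies: 8 + 1 = 9.
§4 applies: 9 + 3 = 12.
§5 applies (level before this adjustment is 12 ≥ 10, so +4): 12 + 4 = 16.
§7 applies: 16 − 3 = 13.
Final offense level: 13.
Criminal history: 4 prior points → Category A (0-9).
Level 13 falls in the 12-14 band.
Grid: Level 12-14 × Category A = 58-66 months.

58-66 months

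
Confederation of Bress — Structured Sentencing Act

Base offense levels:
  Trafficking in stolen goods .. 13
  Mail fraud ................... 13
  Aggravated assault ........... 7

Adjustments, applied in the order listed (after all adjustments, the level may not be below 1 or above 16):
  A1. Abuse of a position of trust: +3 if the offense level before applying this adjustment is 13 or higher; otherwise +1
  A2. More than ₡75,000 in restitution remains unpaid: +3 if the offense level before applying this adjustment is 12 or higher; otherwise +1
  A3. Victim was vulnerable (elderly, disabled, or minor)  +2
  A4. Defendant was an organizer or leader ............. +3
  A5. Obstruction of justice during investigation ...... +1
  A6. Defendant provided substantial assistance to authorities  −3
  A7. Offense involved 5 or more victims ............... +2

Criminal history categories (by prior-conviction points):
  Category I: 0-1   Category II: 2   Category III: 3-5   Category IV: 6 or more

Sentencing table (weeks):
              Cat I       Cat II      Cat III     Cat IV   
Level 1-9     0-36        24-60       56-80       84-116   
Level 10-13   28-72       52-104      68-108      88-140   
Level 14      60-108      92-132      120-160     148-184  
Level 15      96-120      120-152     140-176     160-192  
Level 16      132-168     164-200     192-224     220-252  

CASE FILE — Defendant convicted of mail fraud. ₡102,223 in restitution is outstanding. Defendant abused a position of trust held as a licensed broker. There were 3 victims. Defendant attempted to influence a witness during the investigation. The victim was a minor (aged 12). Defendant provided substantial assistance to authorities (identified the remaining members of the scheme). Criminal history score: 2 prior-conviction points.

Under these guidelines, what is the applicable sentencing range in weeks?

Base offense level for mail fraud: 13.
A1 applies (level before this adjustment is 13 ≥ 13, so +3): 13 + 3 = 16.
A2 applies (level before this adjustment is 16 ≥ 12, so +3): 16 + 3 = 19.
A3 applies: 19 + 2 = 21.
A5 applies: 21 + 1 = 22.
A6 applies: 22 − 3 = 19.
Level 19 exceeds the maximum of 16; capped at 16.
Final offense level: 16.
Criminal history: 2 prior points → Category II (2).
Level 16 falls in the 16 band.
Grid: Level 16 × Category II = 164-200 weeks.

164-200 weeks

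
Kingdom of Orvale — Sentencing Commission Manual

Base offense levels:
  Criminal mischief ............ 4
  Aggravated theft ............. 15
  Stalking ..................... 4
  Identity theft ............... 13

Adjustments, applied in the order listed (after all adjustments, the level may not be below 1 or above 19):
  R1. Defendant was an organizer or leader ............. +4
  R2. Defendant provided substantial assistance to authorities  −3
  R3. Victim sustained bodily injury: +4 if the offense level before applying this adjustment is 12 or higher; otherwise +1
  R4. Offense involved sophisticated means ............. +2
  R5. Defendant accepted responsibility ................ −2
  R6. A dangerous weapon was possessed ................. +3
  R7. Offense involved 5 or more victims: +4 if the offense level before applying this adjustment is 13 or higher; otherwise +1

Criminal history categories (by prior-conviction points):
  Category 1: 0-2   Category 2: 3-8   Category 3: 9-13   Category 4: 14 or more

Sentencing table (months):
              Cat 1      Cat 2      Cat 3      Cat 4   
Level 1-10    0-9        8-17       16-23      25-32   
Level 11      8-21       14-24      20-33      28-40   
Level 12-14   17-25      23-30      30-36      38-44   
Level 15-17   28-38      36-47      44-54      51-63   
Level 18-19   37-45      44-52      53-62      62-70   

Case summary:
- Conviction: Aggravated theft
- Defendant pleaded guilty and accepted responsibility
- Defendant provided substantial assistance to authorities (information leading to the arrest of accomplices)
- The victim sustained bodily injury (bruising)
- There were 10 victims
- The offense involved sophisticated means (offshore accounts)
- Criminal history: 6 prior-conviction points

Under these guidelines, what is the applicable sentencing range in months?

44-52 months

Base offense level for aggravated theft: 15.
R1 does not apply.
R2 applies: 15 − 3 = 12.
R3 applies (level before this adjustment is 12 ≥ 12, so +4): 12 + 4 = 16.
R4 applies: 16 + 2 = 18.
R5 applies: 18 − 2 = 16.
R7 applies (level before this adjustment is 16 ≥ 13, so +4): 16 + 4 = 20.
Level 20 exceeds the maximum of 19; capped at 19.
Final offense level: 19.
Criminal history: 6 prior points → Category 2 (3-8).
Level 19 falls in the 18-19 band.
Grid: Level 18-19 × Category 2 = 44-52 months.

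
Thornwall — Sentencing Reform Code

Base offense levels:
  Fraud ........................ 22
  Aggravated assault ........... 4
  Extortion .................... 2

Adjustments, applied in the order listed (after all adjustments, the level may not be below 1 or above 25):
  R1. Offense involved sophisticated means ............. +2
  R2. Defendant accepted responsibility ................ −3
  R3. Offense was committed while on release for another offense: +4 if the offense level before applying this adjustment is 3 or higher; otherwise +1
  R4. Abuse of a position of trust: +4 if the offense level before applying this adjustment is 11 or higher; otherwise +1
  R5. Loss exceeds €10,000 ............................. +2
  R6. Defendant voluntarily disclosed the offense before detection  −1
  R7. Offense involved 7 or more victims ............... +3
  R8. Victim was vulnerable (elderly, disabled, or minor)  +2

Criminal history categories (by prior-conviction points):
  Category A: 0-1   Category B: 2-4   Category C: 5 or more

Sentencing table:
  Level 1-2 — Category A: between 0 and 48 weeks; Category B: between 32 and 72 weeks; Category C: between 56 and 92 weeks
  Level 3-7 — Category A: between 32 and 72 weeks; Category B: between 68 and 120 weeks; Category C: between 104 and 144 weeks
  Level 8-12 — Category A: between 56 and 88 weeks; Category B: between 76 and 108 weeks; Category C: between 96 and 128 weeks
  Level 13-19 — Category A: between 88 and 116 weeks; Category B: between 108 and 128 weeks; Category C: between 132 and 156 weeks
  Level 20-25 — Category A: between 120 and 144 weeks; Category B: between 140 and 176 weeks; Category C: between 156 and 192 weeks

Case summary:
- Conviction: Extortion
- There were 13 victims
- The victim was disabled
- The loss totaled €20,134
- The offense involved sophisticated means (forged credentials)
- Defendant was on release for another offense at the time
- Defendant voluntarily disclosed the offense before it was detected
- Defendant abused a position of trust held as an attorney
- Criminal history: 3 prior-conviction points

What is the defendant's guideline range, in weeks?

Base offense level for extortion: 2.
R1 applies: 2 + 2 = 4.
R2 does not apply.
R3 applies (level before this adjustment is 4 ≥ 3, so +4): 4 + 4 = 8.
R4 applies (level before this adjustment is 8 < 11, so +1): 8 + 1 = 9.
R5 applies: 9 + 2 = 11.
R6 applies: 11 − 1 = 10.
R7 applies: 10 + 3 = 13.
R8 applies: 13 + 2 = 15.
Final offense level: 15.
Criminal history: 3 prior points → Category B (2-4).
Level 15 falls in the 13-19 band.
Grid: Level 13-19 × Category B = 108-128 weeks.

108-128 weeks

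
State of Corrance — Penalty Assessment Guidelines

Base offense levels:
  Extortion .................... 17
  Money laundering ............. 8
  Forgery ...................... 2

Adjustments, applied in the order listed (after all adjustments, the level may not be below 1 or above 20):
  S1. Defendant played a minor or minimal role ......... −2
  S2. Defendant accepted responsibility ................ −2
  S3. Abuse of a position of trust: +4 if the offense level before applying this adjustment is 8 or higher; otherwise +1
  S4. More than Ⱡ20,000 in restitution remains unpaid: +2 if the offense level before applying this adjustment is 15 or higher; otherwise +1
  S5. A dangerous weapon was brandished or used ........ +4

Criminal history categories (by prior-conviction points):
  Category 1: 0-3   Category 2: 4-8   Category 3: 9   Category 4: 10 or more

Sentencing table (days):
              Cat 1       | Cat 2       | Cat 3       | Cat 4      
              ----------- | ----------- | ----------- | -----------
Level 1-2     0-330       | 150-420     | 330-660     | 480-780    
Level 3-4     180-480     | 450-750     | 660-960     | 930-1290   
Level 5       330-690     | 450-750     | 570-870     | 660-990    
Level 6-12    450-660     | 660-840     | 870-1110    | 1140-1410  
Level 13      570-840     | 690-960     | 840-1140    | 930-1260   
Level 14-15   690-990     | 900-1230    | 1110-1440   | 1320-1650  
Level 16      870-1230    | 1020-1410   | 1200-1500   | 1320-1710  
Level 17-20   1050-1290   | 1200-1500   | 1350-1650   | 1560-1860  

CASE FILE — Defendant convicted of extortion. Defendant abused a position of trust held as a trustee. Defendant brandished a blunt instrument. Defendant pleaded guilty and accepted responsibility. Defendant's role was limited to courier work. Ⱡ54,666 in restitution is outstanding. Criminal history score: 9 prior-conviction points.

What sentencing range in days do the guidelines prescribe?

Base offense level for extortion: 17.
S1 applies: 17 − 2 = 15.
S2 applies: 15 − 2 = 13.
S3 applies (level before this adjustment is 13 ≥ 8, so +4): 13 + 4 = 17.
S4 applies (level before this adjustment is 17 ≥ 15, so +2): 17 + 2 = 19.
S5 applies: 19 + 4 = 23.
Level 23 exceeds the maximum of 20; capped at 20.
Final offense level: 20.
Criminal history: 9 prior points → Category 3 (9).
Level 20 falls in the 17-20 band.
Grid: Level 17-20 × Category 3 = 1350-1650 days.

1350-1650 days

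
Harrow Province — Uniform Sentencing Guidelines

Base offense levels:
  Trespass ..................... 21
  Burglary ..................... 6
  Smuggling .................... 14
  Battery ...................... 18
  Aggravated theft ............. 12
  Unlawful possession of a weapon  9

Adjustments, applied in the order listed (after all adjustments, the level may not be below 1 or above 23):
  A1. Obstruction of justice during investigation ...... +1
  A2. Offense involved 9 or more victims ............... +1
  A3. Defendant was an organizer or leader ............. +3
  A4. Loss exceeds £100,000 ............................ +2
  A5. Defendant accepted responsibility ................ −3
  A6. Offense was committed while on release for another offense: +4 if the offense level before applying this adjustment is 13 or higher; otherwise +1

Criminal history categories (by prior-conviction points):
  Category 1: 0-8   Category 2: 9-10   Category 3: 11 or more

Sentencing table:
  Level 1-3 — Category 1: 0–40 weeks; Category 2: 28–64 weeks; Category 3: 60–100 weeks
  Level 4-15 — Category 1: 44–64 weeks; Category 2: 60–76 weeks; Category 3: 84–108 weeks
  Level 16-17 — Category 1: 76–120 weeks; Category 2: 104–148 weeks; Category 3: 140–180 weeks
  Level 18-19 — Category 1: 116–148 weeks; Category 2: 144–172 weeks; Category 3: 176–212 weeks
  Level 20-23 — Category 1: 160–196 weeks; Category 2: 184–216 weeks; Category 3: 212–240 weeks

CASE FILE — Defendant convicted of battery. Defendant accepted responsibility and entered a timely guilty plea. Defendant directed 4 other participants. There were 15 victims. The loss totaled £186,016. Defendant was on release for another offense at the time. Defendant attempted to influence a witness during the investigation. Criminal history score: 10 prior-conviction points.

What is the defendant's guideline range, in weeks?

184-216 weeks

Base offense level for battery: 18.
A1 applies: 18 + 1 = 19.
A2 applies: 19 + 1 = 20.
A3 applies: 20 + 3 = 23.
A4 applies: 23 + 2 = 25.
A5 applies: 25 − 3 = 22.
A6 applies (level before this adjustment is 22 ≥ 13, so +4): 22 + 4 = 26.
Level 26 exceeds the maximum of 23; capped at 23.
Final offense level: 23.
Criminal history: 10 prior points → Category 2 (9-10).
Level 23 falls in the 20-23 band.
Grid: Level 20-23 × Category 2 = 184-216 weeks.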